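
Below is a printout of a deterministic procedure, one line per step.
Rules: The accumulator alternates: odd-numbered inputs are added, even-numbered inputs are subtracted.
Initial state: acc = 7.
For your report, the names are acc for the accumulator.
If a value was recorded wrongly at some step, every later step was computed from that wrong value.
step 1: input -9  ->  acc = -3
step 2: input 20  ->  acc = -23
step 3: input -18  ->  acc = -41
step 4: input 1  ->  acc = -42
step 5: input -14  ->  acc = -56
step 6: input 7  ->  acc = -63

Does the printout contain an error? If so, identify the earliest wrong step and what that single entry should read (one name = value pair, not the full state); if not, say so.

step 1, acc = -2

Step 1: acc = 7 + -9 = -2 — not what was recorded.
That makes step 1 the first incorrect line — acc = -2 is what it should show.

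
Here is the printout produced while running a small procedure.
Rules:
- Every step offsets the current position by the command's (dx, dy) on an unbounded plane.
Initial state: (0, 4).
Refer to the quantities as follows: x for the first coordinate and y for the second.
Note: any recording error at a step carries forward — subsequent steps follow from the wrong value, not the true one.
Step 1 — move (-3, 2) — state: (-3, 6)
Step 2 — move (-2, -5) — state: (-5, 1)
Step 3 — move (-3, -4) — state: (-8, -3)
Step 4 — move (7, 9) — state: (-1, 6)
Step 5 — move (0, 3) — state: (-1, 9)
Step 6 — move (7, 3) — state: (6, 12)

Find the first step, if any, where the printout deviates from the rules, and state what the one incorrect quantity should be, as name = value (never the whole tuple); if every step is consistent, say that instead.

1. x = 0 + (-3) = -3, y = 4 + (2) = 6 (no discrepancy)
2. x = -3 + (-2) = -5, y = 6 + (-5) = 1 (verified)
3. x = -5 + (-3) = -8, y = 1 + (-4) = -3 (confirmed correct)
4. x = -8 + (7) = -1, y = -3 + (9) = 6 (no discrepancy)
5. x = -1 + (0) = -1, y = 6 + (3) = 9 (consistent with the printout)
6. x = -1 + (7) = 6, y = 9 + (3) = 12 (verified)
No step deviates from the rules.

no error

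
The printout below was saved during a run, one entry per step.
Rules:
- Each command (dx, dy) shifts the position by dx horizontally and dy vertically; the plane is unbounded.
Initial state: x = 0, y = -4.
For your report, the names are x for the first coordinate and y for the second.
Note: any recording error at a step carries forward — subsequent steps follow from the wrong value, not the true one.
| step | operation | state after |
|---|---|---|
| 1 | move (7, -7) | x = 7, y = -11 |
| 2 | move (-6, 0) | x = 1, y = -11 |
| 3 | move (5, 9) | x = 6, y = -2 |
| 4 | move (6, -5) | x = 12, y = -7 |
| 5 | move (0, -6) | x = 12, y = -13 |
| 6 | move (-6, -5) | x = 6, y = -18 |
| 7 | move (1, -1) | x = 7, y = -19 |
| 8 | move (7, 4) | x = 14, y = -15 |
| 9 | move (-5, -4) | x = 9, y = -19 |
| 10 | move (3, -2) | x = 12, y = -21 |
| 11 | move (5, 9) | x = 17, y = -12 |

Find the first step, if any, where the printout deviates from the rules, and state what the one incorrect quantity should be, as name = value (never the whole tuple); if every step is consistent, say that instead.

no error

1. x = 0 + (7) = 7, y = -4 + (-7) = -11 (in agreement)
2. x = 7 + (-6) = 1, y = -11 + (0) = -11 (exactly as logged)
3. x = 1 + (5) = 6, y = -11 + (9) = -2 (checks out)
4. x = 6 + (6) = 12, y = -2 + (-5) = -7 (matches)
5. x = 12 + (0) = 12, y = -7 + (-6) = -13 (confirmed correct)
6. x = 12 + (-6) = 6, y = -13 + (-5) = -18 (exactly as logged)
7. x = 6 + (1) = 7, y = -18 + (-1) = -19 (no discrepancy)
8. x = 7 + (7) = 14, y = -19 + (4) = -15 (confirmed correct)
9. x = 14 + (-5) = 9, y = -15 + (-4) = -19 (no discrepancy)
10. x = 9 + (3) = 12, y = -19 + (-2) = -21 (checks out)
11. x = 12 + (5) = 17, y = -21 + (9) = -12 (verified)
Every step is consistent.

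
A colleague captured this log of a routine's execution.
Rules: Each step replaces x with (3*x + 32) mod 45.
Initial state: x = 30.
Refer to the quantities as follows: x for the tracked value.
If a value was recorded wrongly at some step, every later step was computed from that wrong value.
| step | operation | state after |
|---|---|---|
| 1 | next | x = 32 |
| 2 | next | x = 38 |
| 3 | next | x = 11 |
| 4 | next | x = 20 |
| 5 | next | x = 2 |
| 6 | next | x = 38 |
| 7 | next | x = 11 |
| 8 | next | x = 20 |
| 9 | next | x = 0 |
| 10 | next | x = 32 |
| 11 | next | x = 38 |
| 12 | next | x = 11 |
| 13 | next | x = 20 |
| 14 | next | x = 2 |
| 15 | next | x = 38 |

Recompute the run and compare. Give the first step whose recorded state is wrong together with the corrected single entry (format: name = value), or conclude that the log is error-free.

Recomputing the run from the initial state:
step 1: x = 32
step 2: x = 38
step 3: x = 11
step 4: x = 20
step 5: x = 2
step 6: x = 38
step 7: x = 11
step 8: x = 20
step 9: x = 2
step 10: x = 38
step 11: x = 11
step 12: x = 20
step 13: x = 2
step 14: x = 38
step 15: x = 11
The first disagreement with the log is at step 9, where the value should be x = 2.

step 9, x = 2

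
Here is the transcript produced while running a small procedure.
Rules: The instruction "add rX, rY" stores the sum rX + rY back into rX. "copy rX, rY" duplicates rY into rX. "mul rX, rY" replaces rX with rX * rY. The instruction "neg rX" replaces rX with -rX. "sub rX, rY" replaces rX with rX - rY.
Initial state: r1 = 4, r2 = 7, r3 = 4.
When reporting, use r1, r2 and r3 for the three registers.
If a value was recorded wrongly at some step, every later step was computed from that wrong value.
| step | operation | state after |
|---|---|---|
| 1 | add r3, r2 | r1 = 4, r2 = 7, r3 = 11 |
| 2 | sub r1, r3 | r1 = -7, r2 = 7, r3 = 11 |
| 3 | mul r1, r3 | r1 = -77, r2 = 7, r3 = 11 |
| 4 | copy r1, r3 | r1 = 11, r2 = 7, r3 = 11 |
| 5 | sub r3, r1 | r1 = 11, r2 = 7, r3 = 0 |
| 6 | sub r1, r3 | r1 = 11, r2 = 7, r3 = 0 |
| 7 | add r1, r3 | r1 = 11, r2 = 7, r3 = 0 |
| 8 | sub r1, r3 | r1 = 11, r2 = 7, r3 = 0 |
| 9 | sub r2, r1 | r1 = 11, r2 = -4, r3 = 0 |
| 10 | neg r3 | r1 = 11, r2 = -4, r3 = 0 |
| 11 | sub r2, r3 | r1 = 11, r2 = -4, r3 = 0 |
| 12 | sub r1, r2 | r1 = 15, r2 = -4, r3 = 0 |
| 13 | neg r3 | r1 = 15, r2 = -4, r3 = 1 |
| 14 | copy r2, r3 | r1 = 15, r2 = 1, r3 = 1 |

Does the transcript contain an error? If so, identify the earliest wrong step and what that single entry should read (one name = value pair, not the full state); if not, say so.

step 1: r3 = 4 + 7 = 11 -> consistent with the transcript
step 2: r1 = 4 - 11 = -7 -> matches
step 3: r1 = -7 * 11 = -77 -> verified
step 4: r1 = 11 -> no discrepancy
step 5: r3 = 11 - 11 = 0 -> no discrepancy
step 6: r1 = 11 - 0 = 11 -> exactly as logged
step 7: r1 = 11 + 0 = 11 -> in agreement
step 8: r1 = 11 - 0 = 11 -> no discrepancy
step 9: r2 = 7 - 11 = -4 -> in agreement
step 10: r3 = -(0) = 0 -> matches
step 11: r2 = -4 - 0 = -4 -> consistent with the transcript
step 12: r1 = 11 - -4 = 15 -> matches
step 13: r3 = -(0) = 0 -> the recorded entry deviates here
The earliest wrong entry is at step 13: it should read r3 = 0.

step 13, r3 = 0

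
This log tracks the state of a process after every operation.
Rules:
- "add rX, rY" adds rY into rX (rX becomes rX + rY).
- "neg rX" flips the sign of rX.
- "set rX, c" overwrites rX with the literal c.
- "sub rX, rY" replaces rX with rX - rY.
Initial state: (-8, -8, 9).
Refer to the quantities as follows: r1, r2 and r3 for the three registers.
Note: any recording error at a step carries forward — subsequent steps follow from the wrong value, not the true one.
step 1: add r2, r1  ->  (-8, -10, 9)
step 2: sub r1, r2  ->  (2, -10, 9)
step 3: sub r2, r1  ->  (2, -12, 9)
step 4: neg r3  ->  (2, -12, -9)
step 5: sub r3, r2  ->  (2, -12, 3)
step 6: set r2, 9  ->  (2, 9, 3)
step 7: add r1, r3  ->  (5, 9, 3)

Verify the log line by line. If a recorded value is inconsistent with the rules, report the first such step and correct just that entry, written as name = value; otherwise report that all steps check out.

step 1: r2 = -8 + -8 = -16 -> the recorded entry deviates here
Conclusion: step 1 carries the first error; the entry should be r2 = -16.

step 1, r2 = -16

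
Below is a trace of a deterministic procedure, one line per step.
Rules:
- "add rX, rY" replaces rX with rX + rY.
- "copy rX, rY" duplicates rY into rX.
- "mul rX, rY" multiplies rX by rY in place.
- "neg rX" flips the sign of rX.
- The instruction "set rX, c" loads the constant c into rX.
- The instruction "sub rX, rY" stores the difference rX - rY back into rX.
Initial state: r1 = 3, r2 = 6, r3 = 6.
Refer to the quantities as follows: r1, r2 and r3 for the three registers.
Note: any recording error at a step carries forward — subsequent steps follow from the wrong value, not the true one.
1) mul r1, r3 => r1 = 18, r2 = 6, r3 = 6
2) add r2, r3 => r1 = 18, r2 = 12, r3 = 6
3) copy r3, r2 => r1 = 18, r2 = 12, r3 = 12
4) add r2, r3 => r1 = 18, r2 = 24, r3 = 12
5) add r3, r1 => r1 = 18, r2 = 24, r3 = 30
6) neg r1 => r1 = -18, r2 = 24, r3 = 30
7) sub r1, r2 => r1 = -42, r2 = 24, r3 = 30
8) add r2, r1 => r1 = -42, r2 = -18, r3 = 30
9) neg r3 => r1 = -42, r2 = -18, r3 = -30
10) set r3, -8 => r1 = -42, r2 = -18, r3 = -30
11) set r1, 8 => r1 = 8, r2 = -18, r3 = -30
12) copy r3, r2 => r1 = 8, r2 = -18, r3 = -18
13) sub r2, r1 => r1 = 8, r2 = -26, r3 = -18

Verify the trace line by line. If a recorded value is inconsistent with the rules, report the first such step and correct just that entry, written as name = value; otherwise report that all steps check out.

step 10, r3 = -8

step 1: r1 = 3 * 6 = 18 -> no discrepancy
step 2: r2 = 6 + 6 = 12 -> same as recorded
step 3: r3 = 12 -> no discrepancy
step 4: r2 = 12 + 12 = 24 -> exactly as logged
step 5: r3 = 12 + 18 = 30 -> checks out
step 6: r1 = -(18) = -18 -> checks out
step 7: r1 = -18 - 24 = -42 -> no discrepancy
step 8: r2 = 24 + -42 = -18 -> confirmed correct
step 9: r3 = -(30) = -30 -> agrees with the trace
step 10: r3 = -8 -> the entry is off here
The earliest wrong entry is at step 10: it should read r3 = -8.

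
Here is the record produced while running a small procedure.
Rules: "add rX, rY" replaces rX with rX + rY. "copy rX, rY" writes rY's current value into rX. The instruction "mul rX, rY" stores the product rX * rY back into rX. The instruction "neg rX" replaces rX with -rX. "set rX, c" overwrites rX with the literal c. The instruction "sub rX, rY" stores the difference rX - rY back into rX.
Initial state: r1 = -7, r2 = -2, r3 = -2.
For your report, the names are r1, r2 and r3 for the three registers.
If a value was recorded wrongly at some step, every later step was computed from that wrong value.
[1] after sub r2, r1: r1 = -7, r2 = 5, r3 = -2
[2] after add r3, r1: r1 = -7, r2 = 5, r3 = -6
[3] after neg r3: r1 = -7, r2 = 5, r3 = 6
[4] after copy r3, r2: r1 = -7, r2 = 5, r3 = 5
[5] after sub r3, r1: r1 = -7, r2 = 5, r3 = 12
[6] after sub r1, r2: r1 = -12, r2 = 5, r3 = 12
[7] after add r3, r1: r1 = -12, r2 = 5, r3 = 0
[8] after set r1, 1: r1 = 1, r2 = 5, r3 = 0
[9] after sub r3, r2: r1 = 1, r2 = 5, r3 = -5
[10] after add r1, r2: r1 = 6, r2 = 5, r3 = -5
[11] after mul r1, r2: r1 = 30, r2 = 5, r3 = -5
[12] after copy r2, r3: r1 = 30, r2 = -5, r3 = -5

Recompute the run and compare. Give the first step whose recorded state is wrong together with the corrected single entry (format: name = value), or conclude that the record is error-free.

step 2, r3 = -9

1. r2 = -2 - -7 = 5 (exactly as logged)
2. r3 = -2 + -7 = -9 (the record has a different value)
First deviation found at step 2; the corrected entry is r3 = -9.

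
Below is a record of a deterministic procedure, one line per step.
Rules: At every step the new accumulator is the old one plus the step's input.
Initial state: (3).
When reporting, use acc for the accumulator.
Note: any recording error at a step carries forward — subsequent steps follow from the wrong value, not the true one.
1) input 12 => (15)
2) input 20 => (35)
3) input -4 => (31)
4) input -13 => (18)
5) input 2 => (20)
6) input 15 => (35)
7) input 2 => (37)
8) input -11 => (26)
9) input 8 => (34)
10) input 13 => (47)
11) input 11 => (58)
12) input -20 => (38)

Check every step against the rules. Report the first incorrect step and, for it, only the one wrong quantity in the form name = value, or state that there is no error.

step 1: acc = 3 + 12 = 15 -> exactly as logged
step 2: acc = 15 + 20 = 35 -> in agreement
step 3: acc = 35 + -4 = 31 -> same as recorded
step 4: acc = 31 + -13 = 18 -> checks out
step 5: acc = 18 + 2 = 20 -> checks out
step 6: acc = 20 + 15 = 35 -> consistent with the record
step 7: acc = 35 + 2 = 37 -> same as recorded
step 8: acc = 37 + -11 = 26 -> consistent with the record
step 9: acc = 26 + 8 = 34 -> consistent with the record
step 10: acc = 34 + 13 = 47 -> matches
step 11: acc = 47 + 11 = 58 -> no discrepancy
step 12: acc = 58 + -20 = 38 -> confirmed correct
No step deviates from the rules.

no error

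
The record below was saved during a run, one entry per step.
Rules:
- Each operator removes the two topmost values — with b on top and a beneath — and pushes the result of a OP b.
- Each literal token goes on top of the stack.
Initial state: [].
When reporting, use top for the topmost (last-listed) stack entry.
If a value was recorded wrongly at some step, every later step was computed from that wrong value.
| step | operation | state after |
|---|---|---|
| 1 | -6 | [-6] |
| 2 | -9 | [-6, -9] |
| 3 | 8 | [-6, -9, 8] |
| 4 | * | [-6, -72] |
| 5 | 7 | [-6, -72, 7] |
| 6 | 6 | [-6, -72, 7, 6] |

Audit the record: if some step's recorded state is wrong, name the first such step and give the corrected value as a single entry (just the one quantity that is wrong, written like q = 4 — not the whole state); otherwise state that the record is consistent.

no error

step 1: push -6: top = -6 -> no discrepancy
step 2: push -9: top = -9 -> same as recorded
step 3: push 8: top = 8 -> exactly as logged
step 4: -9 * 8 = -72 -> confirmed correct
step 5: push 7: top = 7 -> same as recorded
step 6: push 6: top = 6 -> confirmed correct
Each recorded entry agrees with the recomputation.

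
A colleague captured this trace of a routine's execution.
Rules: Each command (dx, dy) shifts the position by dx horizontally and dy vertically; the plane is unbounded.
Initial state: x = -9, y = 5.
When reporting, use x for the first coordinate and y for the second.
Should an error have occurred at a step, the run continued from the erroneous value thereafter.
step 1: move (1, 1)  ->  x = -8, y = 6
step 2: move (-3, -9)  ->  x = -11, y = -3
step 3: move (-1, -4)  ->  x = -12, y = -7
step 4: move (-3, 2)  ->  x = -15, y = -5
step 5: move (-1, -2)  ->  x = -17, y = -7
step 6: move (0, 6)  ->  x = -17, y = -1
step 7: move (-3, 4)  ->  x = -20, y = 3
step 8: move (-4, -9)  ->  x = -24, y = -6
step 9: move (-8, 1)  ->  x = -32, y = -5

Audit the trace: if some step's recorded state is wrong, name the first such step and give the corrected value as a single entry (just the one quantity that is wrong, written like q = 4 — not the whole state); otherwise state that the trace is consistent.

step 1: x = -9 + (1) = -8, y = 5 + (1) = 6 -> verified
step 2: x = -8 + (-3) = -11, y = 6 + (-9) = -3 -> same as recorded
step 3: x = -11 + (-1) = -12, y = -3 + (-4) = -7 -> consistent with the trace
step 4: x = -12 + (-3) = -15, y = -7 + (2) = -5 -> no discrepancy
step 5: x = -15 + (-1) = -16, y = -5 + (-2) = -7 -> the trace has a different value
The earliest wrong entry is at step 5: it should read x = -16.

step 5, x = -16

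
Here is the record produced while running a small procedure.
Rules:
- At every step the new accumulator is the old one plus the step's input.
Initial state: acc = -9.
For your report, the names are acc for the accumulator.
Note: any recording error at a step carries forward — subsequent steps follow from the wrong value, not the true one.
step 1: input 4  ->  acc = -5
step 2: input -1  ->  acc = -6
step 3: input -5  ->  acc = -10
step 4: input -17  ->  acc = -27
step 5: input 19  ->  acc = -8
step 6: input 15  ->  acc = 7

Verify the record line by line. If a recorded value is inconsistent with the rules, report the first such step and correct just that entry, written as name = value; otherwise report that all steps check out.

step 3, acc = -11

Recomputing the run from the initial state:
step 1: acc = -5
step 2: acc = -6
step 3: acc = -11
step 4: acc = -28
step 5: acc = -9
step 6: acc = 6
The first disagreement with the record is at step 3, where the value should be acc = -11.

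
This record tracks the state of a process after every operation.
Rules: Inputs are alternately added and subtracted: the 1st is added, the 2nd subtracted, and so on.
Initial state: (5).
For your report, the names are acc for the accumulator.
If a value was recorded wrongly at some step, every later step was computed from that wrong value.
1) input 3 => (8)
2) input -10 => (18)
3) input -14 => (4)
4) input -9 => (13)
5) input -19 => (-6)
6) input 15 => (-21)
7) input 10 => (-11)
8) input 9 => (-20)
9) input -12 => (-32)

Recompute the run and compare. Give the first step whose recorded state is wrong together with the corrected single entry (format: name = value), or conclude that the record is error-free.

no error

Recomputing the run from the initial state:
step 1: acc = 8
step 2: acc = 18
step 3: acc = 4
step 4: acc = 13
step 5: acc = -6
step 6: acc = -21
step 7: acc = -11
step 8: acc = -20
step 9: acc = -32
This matches the record at every step.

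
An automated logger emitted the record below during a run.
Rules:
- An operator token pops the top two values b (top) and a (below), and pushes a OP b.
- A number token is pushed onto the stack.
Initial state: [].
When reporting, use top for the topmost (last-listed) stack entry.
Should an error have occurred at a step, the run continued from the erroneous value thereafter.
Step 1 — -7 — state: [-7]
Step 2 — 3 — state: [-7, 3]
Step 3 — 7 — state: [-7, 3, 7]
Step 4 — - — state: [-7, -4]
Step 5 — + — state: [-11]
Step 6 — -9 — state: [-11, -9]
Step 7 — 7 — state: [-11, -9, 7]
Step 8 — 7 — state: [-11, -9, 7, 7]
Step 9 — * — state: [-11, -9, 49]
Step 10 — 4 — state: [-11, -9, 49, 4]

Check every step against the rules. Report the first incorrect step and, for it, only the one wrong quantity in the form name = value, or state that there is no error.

Recomputing the run from the initial state:
step 1: [-7]
step 2: [-7, 3]
step 3: [-7, 3, 7]
step 4: [-7, -4]
step 5: [-11]
step 6: [-11, -9]
step 7: [-11, -9, 7]
step 8: [-11, -9, 7, 7]
step 9: [-11, -9, 49]
step 10: [-11, -9, 49, 4]
This matches the record at every step.

no error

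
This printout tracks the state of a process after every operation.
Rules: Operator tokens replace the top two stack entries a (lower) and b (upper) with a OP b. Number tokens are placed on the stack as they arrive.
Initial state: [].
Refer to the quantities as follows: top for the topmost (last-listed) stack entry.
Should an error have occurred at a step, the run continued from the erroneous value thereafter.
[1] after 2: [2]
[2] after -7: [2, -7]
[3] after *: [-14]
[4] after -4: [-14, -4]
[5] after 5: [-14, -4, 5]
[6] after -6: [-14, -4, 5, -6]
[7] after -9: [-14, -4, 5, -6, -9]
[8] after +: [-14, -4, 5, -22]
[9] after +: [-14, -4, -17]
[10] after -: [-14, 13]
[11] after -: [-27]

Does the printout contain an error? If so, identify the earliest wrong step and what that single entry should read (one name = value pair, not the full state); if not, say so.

step 8, top = -15

Step 1: push 2: top = 2 — checks out.
Step 2: push -7: top = -7 — consistent with the printout.
Step 3: 2 * -7 = -14 — same as recorded.
Step 4: push -4: top = -4 — agrees with the printout.
Step 5: push 5: top = 5 — verified.
Step 6: push -6: top = -6 — confirmed correct.
Step 7: push -9: top = -9 — verified.
Step 8: -6 + -9 = -15 — the printout disagrees here.
Conclusion: step 8 carries the first error; the entry should be top = -15.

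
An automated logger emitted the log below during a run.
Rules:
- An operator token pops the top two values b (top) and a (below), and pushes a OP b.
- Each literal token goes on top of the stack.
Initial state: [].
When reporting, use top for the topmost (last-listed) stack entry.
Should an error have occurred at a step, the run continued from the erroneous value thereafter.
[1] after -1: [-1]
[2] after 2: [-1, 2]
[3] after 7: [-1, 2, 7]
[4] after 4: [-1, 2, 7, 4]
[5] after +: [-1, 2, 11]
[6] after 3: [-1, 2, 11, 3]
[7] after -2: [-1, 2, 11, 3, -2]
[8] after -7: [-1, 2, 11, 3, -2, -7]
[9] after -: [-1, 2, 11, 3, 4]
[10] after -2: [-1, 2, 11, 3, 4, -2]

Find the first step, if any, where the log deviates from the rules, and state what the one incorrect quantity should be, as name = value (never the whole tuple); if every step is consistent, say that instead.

step 1: push -1: top = -1 -> consistent with the log
step 2: push 2: top = 2 -> matches
step 3: push 7: top = 7 -> confirmed correct
step 4: push 4: top = 4 -> same as recorded
step 5: 7 + 4 = 11 -> same as recorded
step 6: push 3: top = 3 -> in agreement
step 7: push -2: top = -2 -> no discrepancy
step 8: push -7: top = -7 -> confirmed correct
step 9: -2 - -7 = 5 -> the log has a different value
Step 9 is the first one off; corrected, top = 5.

step 9, top = 5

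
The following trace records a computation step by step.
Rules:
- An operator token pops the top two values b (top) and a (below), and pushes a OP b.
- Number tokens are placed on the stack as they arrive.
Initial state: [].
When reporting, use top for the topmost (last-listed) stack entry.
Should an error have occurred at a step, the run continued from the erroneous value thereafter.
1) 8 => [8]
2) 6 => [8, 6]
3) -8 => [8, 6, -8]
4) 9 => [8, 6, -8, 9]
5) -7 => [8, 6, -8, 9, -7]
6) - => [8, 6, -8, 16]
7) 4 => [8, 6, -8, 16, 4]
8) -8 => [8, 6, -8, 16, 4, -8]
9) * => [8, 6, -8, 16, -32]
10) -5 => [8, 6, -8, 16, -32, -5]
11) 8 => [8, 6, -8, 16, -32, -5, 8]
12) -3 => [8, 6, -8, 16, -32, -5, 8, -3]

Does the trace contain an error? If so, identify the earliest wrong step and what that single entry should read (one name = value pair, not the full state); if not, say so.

Recomputing the run from the initial state:
step 1: [8]
step 2: [8, 6]
step 3: [8, 6, -8]
step 4: [8, 6, -8, 9]
step 5: [8, 6, -8, 9, -7]
step 6: [8, 6, -8, 16]
step 7: [8, 6, -8, 16, 4]
step 8: [8, 6, -8, 16, 4, -8]
step 9: [8, 6, -8, 16, -32]
step 10: [8, 6, -8, 16, -32, -5]
step 11: [8, 6, -8, 16, -32, -5, 8]
step 12: [8, 6, -8, 16, -32, -5, 8, -3]
This matches the trace at every step.

no error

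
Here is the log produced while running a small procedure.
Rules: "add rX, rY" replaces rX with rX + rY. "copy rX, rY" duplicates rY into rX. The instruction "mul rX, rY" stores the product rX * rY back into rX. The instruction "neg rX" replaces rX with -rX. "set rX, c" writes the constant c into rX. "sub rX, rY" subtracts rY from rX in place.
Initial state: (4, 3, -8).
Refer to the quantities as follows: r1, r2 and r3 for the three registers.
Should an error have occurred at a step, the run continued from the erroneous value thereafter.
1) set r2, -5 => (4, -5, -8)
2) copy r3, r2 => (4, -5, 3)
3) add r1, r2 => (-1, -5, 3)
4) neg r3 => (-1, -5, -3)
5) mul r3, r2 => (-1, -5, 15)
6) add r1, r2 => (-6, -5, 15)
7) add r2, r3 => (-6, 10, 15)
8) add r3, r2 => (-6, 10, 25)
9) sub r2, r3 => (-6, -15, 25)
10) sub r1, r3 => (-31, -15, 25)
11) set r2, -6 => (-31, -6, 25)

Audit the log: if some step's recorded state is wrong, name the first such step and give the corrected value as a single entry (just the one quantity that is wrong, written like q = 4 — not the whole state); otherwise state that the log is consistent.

step 2, r3 = -5

step 1: r2 = -5 -> exactly as logged
step 2: r3 = -5 -> the log has a different value
The audit stops at step 2: the recorded entry is wrong and should be r3 = -5.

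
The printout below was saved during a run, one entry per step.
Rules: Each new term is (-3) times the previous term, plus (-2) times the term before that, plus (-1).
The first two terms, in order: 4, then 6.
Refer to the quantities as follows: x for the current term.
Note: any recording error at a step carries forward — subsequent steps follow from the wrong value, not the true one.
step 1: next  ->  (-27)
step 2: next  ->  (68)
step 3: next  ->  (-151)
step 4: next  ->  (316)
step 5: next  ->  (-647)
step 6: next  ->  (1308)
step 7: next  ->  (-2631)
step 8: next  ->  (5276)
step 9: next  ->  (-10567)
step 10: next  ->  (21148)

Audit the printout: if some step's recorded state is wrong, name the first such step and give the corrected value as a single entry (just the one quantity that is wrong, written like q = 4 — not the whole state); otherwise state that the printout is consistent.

Step 1: x = -3*(6) + (-2)*(4) + (-1) = -27 — agrees with the printout.
Step 2: x = -3*(-27) + (-2)*(6) + (-1) = 68 — exactly as logged.
Step 3: x = -3*(68) + (-2)*(-27) + (-1) = -151 — no discrepancy.
Step 4: x = -3*(-151) + (-2)*(68) + (-1) = 316 — agrees with the printout.
Step 5: x = -3*(316) + (-2)*(-151) + (-1) = -647 — same as recorded.
Step 6: x = -3*(-647) + (-2)*(316) + (-1) = 1308 — same as recorded.
Step 7: x = -3*(1308) + (-2)*(-647) + (-1) = -2631 — exactly as logged.
Step 8: x = -3*(-2631) + (-2)*(1308) + (-1) = 5276 — same as recorded.
Step 9: x = -3*(5276) + (-2)*(-2631) + (-1) = -10567 — checks out.
Step 10: x = -3*(-10567) + (-2)*(5276) + (-1) = 21148 — no discrepancy.
Nothing is out of place; the run is error-free.

no error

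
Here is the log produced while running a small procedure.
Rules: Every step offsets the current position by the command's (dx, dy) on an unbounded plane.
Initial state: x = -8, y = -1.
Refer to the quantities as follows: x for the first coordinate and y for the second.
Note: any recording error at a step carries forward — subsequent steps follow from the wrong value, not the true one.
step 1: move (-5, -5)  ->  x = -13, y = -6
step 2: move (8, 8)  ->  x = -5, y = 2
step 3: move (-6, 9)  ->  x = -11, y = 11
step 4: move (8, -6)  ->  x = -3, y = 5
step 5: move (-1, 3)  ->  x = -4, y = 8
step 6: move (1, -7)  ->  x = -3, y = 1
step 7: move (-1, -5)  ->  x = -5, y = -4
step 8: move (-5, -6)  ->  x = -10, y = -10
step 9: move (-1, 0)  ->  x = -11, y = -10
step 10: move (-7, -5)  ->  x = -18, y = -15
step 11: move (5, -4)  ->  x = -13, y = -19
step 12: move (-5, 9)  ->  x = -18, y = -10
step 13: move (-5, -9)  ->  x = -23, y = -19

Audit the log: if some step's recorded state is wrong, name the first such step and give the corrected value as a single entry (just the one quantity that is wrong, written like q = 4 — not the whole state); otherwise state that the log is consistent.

step 1: x = -8 + (-5) = -13, y = -1 + (-5) = -6 -> in agreement
step 2: x = -13 + (8) = -5, y = -6 + (8) = 2 -> same as recorded
step 3: x = -5 + (-6) = -11, y = 2 + (9) = 11 -> matches
step 4: x = -11 + (8) = -3, y = 11 + (-6) = 5 -> matches
step 5: x = -3 + (-1) = -4, y = 5 + (3) = 8 -> agrees with the log
step 6: x = -4 + (1) = -3, y = 8 + (-7) = 1 -> no discrepancy
step 7: x = -3 + (-1) = -4, y = 1 + (-5) = -4 -> the entry is off here
Step 7 is the first one off; corrected, x = -4.

step 7, x = -4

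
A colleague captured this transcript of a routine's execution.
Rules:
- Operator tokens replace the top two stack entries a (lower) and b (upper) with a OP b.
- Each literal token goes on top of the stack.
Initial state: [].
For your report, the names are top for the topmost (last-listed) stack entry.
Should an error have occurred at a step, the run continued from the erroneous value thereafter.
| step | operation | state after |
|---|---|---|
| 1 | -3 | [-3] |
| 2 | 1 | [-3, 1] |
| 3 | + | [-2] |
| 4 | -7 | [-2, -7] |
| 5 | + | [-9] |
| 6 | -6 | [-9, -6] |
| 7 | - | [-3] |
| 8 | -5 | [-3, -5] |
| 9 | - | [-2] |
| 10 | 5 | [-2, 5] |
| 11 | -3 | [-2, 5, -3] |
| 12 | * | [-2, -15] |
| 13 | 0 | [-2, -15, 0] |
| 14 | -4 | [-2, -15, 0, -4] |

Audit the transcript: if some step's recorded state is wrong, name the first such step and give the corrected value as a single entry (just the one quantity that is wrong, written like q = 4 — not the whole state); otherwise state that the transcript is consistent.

Recomputing the run from the initial state:
step 1: [-3]
step 2: [-3, 1]
step 3: [-2]
step 4: [-2, -7]
step 5: [-9]
step 6: [-9, -6]
step 7: [-3]
step 8: [-3, -5]
step 9: [2]
step 10: [2, 5]
step 11: [2, 5, -3]
step 12: [2, -15]
step 13: [2, -15, 0]
step 14: [2, -15, 0, -4]
The first disagreement with the transcript is at step 9, where the value should be top = 2.

step 9, top = 2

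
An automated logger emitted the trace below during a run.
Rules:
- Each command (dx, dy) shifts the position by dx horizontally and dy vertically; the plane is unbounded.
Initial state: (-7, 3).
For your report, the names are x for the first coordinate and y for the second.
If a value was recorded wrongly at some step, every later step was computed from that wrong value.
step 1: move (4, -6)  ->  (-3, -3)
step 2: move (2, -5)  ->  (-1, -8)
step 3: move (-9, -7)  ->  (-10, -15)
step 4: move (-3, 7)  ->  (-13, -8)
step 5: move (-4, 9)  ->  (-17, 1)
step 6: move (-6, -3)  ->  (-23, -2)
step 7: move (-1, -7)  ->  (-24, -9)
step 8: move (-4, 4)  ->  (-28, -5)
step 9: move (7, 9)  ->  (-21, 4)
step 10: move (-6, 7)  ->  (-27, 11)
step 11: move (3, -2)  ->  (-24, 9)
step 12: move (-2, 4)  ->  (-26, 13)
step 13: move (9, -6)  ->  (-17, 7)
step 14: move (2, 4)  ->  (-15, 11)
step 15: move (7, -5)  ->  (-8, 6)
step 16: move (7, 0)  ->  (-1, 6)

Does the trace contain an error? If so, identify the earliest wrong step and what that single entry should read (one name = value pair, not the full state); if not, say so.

no error

Recomputing the run from the initial state:
step 1: x = -3, y = -3
step 2: x = -1, y = -8
step 3: x = -10, y = -15
step 4: x = -13, y = -8
step 5: x = -17, y = 1
step 6: x = -23, y = -2
step 7: x = -24, y = -9
step 8: x = -28, y = -5
step 9: x = -21, y = 4
step 10: x = -27, y = 11
step 11: x = -24, y = 9
step 12: x = -26, y = 13
step 13: x = -17, y = 7
step 14: x = -15, y = 11
step 15: x = -8, y = 6
step 16: x = -1, y = 6
This matches the trace at every step.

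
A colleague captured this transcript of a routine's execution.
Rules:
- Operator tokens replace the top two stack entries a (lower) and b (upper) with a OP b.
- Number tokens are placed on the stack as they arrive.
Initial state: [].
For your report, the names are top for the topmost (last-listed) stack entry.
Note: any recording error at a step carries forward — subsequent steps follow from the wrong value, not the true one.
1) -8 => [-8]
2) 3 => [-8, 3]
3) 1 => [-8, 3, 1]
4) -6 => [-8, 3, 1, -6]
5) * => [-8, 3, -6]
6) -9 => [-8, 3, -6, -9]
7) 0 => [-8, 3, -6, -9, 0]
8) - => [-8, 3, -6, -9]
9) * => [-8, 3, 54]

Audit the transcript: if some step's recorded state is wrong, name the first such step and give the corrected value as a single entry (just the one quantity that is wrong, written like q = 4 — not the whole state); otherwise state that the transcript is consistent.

Recomputing the run from the initial state:
step 1: [-8]
step 2: [-8, 3]
step 3: [-8, 3, 1]
step 4: [-8, 3, 1, -6]
step 5: [-8, 3, -6]
step 6: [-8, 3, -6, -9]
step 7: [-8, 3, -6, -9, 0]
step 8: [-8, 3, -6, -9]
step 9: [-8, 3, 54]
This matches the transcript at every step.

no error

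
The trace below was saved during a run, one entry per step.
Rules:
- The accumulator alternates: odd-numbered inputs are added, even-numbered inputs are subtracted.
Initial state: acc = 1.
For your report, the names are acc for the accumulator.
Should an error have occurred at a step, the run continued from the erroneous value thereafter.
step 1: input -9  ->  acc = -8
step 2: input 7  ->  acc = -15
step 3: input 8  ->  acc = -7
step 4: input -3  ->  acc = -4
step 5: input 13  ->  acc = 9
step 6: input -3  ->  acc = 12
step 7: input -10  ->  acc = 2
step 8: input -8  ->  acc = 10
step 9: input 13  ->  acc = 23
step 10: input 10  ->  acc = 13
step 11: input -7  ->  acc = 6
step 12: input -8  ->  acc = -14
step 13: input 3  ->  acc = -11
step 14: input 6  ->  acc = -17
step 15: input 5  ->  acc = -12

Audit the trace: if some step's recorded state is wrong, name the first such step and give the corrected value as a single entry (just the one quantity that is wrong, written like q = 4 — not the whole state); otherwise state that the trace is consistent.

step 1: acc = 1 + -9 = -8 -> agrees with the trace
step 2: acc = -8 - 7 = -15 -> agrees with the trace
step 3: acc = -15 + 8 = -7 -> same as recorded
step 4: acc = -7 - -3 = -4 -> consistent with the trace
step 5: acc = -4 + 13 = 9 -> no discrepancy
step 6: acc = 9 - -3 = 12 -> verified
step 7: acc = 12 + -10 = 2 -> confirmed correct
step 8: acc = 2 - -8 = 10 -> consistent with the trace
step 9: acc = 10 + 13 = 23 -> consistent with the trace
step 10: acc = 23 - 10 = 13 -> matches
step 11: acc = 13 + -7 = 6 -> matches
step 12: acc = 6 - -8 = 14 -> a discrepancy with the trace
Conclusion: step 12 carries the first error; the entry should be acc = 14.

step 12, acc = 14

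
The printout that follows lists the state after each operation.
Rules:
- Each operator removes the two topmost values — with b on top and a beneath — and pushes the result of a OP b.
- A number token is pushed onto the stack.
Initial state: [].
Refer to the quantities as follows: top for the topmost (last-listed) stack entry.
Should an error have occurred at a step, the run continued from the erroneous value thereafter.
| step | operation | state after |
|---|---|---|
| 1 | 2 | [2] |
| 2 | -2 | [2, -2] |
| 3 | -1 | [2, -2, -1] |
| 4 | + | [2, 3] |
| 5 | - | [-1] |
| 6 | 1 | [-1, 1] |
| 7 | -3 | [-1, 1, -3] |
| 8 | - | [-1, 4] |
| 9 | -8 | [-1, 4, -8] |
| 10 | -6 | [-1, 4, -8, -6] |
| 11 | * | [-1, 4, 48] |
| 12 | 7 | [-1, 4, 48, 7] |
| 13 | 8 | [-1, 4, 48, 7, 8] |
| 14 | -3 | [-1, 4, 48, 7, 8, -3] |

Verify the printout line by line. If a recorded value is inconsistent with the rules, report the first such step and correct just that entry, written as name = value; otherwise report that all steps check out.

1. push 2: top = 2 (no discrepancy)
2. push -2: top = -2 (in agreement)
3. push -1: top = -1 (same as recorded)
4. -2 + -1 = -3 (the printout disagrees here)
First incorrect step: 4; the correct value is top = -3.

step 4, top = -3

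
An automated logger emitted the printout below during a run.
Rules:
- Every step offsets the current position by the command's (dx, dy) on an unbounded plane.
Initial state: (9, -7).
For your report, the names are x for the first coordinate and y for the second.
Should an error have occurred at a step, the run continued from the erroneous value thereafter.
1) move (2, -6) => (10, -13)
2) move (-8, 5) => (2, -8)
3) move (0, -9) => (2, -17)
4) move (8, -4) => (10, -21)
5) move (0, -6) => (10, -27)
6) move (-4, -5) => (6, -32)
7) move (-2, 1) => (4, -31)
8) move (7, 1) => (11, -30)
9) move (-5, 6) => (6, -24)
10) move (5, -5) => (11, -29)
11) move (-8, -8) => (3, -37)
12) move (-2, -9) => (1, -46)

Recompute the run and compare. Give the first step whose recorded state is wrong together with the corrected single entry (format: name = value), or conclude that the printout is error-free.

Recomputing the run from the initial state:
step 1: x = 11, y = -13
step 2: x = 3, y = -8
step 3: x = 3, y = -17
step 4: x = 11, y = -21
step 5: x = 11, y = -27
step 6: x = 7, y = -32
step 7: x = 5, y = -31
step 8: x = 12, y = -30
step 9: x = 7, y = -24
step 10: x = 12, y = -29
step 11: x = 4, y = -37
step 12: x = 2, y = -46
The first disagreement with the printout is at step 1, where the value should be x = 11.

step 1, x = 11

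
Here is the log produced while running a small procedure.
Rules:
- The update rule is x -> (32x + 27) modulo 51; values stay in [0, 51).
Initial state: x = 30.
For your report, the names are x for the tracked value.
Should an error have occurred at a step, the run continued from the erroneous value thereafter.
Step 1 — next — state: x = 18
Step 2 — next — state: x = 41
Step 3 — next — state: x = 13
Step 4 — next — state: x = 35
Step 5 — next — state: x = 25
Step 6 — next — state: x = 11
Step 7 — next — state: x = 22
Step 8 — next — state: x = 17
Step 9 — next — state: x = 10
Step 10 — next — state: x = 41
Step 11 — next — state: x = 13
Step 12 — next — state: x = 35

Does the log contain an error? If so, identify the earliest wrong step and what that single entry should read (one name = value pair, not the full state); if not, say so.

Step 1: x = (32*30 + 27) mod 51 = 18 — confirmed correct.
Step 2: x = (32*18 + 27) mod 51 = 42 — the log disagrees here.
First deviation found at step 2; the corrected entry is x = 42.

step 2, x = 42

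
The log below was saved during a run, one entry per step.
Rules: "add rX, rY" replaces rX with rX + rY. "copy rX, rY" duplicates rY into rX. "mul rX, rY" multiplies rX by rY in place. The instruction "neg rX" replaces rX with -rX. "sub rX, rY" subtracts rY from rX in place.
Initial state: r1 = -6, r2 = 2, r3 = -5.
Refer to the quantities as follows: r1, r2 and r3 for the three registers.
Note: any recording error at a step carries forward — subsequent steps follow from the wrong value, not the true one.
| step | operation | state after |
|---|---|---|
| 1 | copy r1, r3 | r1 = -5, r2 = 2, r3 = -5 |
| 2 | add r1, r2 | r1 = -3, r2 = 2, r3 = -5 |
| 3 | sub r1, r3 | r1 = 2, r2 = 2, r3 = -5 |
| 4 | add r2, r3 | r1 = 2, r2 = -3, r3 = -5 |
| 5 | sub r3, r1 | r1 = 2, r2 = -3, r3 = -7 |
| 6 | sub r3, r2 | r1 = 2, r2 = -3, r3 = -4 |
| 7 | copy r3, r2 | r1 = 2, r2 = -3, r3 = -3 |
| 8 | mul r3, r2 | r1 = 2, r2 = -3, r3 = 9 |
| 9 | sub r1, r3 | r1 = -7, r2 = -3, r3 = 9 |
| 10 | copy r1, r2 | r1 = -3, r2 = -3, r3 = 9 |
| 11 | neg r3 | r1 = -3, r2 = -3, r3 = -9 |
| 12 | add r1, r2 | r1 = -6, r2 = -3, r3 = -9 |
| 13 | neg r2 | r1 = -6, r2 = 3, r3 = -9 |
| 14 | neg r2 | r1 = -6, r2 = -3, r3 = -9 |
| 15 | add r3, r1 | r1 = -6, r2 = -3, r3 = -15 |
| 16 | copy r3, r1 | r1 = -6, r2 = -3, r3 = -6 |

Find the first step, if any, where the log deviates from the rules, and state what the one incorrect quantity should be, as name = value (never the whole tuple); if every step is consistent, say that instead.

Step 1: r1 = -5 — agrees with the log.
Step 2: r1 = -5 + 2 = -3 — confirmed correct.
Step 3: r1 = -3 - -5 = 2 — agrees with the log.
Step 4: r2 = 2 + -5 = -3 — checks out.
Step 5: r3 = -5 - 2 = -7 — matches.
Step 6: r3 = -7 - -3 = -4 — exactly as logged.
Step 7: r3 = -3 — in agreement.
Step 8: r3 = -3 * -3 = 9 — checks out.
Step 9: r1 = 2 - 9 = -7 — no discrepancy.
Step 10: r1 = -3 — exactly as logged.
Step 11: r3 = -(9) = -9 — agrees with the log.
Step 12: r1 = -3 + -3 = -6 — verified.
Step 13: r2 = -(-3) = 3 — in agreement.
Step 14: r2 = -(3) = -3 — confirmed correct.
Step 15: r3 = -9 + -6 = -15 — no discrepancy.
Step 16: r3 = -6 — exactly as logged.
Nothing is out of place; the run is error-free.

no error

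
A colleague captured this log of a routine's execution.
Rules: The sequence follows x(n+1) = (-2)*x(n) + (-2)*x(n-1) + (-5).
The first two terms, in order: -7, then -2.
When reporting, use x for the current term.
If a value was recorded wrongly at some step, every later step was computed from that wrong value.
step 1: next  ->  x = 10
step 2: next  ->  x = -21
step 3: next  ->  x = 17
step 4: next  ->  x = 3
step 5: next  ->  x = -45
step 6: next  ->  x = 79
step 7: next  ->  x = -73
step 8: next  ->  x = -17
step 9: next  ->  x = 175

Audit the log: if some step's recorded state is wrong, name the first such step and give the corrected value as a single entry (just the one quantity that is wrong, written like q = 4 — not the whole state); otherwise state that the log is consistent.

1. x = -2*(-2) + (-2)*(-7) + (-5) = 13 (this is not what the log shows)
So the first discrepancy is step 1, where the right value is x = 13.

step 1, x = 13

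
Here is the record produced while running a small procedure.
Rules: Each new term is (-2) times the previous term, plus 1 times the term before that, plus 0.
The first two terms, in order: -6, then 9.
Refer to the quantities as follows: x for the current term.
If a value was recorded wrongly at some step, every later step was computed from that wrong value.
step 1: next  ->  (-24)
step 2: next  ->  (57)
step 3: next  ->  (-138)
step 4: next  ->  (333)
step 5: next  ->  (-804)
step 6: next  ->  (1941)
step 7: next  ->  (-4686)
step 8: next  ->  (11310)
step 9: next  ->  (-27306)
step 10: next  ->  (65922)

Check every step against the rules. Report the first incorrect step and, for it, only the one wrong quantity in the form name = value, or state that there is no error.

Step 1: x = -2*(9) + (1)*(-6) + (0) = -24 — exactly as logged.
Step 2: x = -2*(-24) + (1)*(9) + (0) = 57 — verified.
Step 3: x = -2*(57) + (1)*(-24) + (0) = -138 — consistent with the record.
Step 4: x = -2*(-138) + (1)*(57) + (0) = 333 — checks out.
Step 5: x = -2*(333) + (1)*(-138) + (0) = -804 — in agreement.
Step 6: x = -2*(-804) + (1)*(333) + (0) = 1941 — checks out.
Step 7: x = -2*(1941) + (1)*(-804) + (0) = -4686 — agrees with the record.
Step 8: x = -2*(-4686) + (1)*(1941) + (0) = 11313 — first mismatch against the record.
First deviation found at step 8; the corrected entry is x = 11313.

step 8, x = 11313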